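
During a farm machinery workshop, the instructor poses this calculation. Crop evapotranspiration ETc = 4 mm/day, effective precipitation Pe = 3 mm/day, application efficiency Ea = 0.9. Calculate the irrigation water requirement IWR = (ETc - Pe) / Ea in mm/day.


IWR = (ETc - Pe) / Ea
    = (4 - 3) / 0.9
    = 1 / 0.9
    = 1.11 mm/day


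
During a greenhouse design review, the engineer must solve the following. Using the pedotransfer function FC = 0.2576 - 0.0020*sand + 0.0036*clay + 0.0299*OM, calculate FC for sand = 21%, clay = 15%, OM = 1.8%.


FC = 0.2576 - 0.0020*21 + 0.0036*15 + 0.0299*1.8
   = 0.2576 - 0.0420 + 0.0540 + 0.0538
   = 0.3234


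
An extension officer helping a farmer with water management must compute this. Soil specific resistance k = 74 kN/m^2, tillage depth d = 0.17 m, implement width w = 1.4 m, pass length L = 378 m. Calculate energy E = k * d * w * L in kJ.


E = k * d * w * L
  = 74 * 0.17 * 1.4 * 378
  = 6657.34 kJ


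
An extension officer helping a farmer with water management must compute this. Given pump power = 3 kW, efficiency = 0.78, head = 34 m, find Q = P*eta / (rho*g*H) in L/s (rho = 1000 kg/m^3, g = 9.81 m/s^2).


Q = (P * 1000 * eta) / (rho * g * H)
  = (3 * 1000 * 0.78) / (1000 * 9.81 * 34)
  = 2340 / 333540
  = 0.00702 m^3/s = 7.02 L/s


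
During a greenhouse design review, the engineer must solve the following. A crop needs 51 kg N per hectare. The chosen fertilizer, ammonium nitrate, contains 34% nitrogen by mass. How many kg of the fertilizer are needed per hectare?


Rate = N_required / (N_content / 100)
     = 51 / (34 / 100)
     = 51 / 0.34
     = 150 kg/ha


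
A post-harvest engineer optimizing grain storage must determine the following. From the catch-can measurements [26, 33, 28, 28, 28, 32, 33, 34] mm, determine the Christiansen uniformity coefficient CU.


xbar = 242 / 8 = 30.250
sum|xi - xbar| = 22
CU = 100 * (1 - 22 / (8 * 30.250))
   = 100 * (1 - 0.0909)
   = 90.91%


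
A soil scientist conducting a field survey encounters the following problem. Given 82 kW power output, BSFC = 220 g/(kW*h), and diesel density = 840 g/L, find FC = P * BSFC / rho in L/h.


FC = P * BSFC / rho_fuel
   = 82 * 220 / 840
   = 18040 / 840
   = 21.48 L/h


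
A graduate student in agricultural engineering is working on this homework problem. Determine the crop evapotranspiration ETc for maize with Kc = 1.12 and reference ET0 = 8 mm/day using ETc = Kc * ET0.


ETc = Kc * ET0
    = 1.12 * 8
    = 8.96 mm/day


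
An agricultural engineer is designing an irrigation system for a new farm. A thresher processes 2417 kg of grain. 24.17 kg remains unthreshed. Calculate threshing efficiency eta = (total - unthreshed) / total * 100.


eta = (total - unthreshed) / total * 100
    = (2417 - 24.17) / 2417 * 100
    = 2392.83 / 2417 * 100
    = 99%


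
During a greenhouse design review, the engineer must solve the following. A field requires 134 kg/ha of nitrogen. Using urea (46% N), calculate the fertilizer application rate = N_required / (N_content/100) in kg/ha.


Rate = N_required / (N_content / 100)
     = 134 / (46 / 100)
     = 134 / 0.46
     = 291.30 kg/ha


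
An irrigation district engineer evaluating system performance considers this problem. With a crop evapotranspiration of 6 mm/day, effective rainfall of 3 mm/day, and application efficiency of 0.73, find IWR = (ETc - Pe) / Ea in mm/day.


IWR = (ETc - Pe) / Ea
    = (6 - 3) / 0.73
    = 3 / 0.73
    = 4.11 mm/day


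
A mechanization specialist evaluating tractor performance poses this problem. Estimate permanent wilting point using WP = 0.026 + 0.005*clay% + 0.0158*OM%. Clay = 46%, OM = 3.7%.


WP = 0.026 + 0.005*46 + 0.0158*3.7
   = 0.026 + 0.2300 + 0.0585
   = 0.3145


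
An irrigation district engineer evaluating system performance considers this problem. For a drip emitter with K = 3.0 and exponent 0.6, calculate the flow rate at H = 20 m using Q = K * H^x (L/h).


Q = K * H^x
  = 3.0 * 20^0.6
  = 3.0 * 6.0342
  = 18.10 L/h


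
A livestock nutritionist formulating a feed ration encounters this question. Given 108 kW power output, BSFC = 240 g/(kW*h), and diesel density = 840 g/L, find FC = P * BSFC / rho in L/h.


FC = P * BSFC / rho_fuel
   = 108 * 240 / 840
   = 25920 / 840
   = 30.86 L/h


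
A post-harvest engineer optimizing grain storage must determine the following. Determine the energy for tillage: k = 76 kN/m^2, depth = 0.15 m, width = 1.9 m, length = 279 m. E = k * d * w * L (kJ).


E = k * d * w * L
  = 76 * 0.15 * 1.9 * 279
  = 6043.14 kJ


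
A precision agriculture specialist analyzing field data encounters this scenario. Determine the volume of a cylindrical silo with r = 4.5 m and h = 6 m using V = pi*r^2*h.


V = pi * r^2 * h
  = pi * 4.5^2 * 6
  = pi * 20.25 * 6
  = 381.70 m^3


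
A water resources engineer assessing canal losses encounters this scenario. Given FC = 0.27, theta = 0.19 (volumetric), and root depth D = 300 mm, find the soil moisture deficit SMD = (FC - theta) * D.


SMD = (FC - theta) * D
    = (0.27 - 0.19) * 300
    = 0.080 * 300
    = 24 mm


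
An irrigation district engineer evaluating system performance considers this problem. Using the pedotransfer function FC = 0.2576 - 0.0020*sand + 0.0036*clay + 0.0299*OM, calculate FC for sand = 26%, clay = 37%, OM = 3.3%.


FC = 0.2576 - 0.0020*26 + 0.0036*37 + 0.0299*3.3
   = 0.2576 - 0.0520 + 0.1332 + 0.0987
   = 0.4375


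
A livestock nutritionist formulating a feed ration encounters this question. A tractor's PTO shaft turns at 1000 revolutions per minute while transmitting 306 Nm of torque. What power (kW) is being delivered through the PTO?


P = 2*pi*n*T / 60000
  = 2*pi * 1000 * 306 / 60000
  = 1922654.70 / 60000
  = 32.04 kW


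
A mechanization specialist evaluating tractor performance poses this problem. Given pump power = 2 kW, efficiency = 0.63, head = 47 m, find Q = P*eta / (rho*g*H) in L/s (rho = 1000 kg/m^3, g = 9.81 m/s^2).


Q = (P * 1000 * eta) / (rho * g * H)
  = (2 * 1000 * 0.63) / (1000 * 9.81 * 47)
  = 1260 / 461070
  = 0.00273 m^3/s = 2.73 L/s


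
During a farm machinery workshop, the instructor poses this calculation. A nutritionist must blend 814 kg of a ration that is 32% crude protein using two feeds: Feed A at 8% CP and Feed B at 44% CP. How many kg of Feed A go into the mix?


parts_A = CP_b - target = 44 - 32 = 12
parts_B = target - CP_a = 32 - 8 = 24
total_parts = 12 + 24 = 36
Feed A = 814 * 12 / 36 = 271.33 kg
Feed B = 814 * 24 / 36 = 542.67 kg

271.33 kg


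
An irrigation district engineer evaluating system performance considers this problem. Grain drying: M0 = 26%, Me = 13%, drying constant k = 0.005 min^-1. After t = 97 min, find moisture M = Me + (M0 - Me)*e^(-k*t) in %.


M = Me + (M0 - Me) * e^(-k*t)
  = 13 + (26 - 13) * e^(-0.005*97)
  = 13 + 13 * e^(-0.485)
  = 13 + 13 * 0.61570
  = 13 + 8.0041
  = 21.00%


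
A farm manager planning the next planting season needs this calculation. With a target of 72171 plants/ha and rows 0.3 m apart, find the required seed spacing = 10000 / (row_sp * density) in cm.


spacing = 10000 / (row_sp * density)
        = 10000 / (0.3 * 72171)
        = 10000 / 21651.30
        = 0.46187 m = 46.19 cm


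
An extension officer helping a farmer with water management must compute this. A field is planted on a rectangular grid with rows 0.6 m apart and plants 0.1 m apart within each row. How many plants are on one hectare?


D = 10000 / (row_sp * plant_sp)
  = 10000 / (0.6 * 0.1)
  = 10000 / 0.0600
  = 166666.67 plants/ha


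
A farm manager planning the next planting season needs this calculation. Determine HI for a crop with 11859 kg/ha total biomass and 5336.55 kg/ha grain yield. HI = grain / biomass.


HI = grain_yield / biomass
   = 5336.55 / 11859
   = 0.45


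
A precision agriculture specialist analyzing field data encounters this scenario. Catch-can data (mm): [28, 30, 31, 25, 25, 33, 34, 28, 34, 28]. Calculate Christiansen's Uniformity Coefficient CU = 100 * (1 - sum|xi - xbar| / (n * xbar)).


xbar = 296 / 10 = 29.600
sum|xi - xbar| = 28
CU = 100 * (1 - 28 / (10 * 29.600))
   = 100 * (1 - 0.0946)
   = 90.54%


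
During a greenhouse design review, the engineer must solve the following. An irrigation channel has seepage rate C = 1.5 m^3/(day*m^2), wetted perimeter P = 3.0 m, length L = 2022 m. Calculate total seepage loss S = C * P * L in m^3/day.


S = C * P * L
  = 1.5 * 3.0 * 2022
  = 9099 m^3/day


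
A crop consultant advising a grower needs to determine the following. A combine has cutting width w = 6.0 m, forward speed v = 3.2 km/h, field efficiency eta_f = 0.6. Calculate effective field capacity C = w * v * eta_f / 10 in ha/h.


C = w * v * eta_f / 10
  = 6.0 * 3.2 * 0.6 / 10
  = 11.52 / 10
  = 1.15 ha/h


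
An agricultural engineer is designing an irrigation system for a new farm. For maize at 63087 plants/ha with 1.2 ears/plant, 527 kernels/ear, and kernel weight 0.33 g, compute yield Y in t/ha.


Y = density * ears * kernels * kw
  = 63087 * 1.2 * 527 * 0.33 g/ha
  = 13165752.20 g/ha
  = 13165.75 kg/ha = 13.17 t/ha


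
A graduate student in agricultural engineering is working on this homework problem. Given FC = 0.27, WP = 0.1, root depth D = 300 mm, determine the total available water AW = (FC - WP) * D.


AW = (FC - WP) * D
   = (0.27 - 0.1) * 300
   = 0.17 * 300
   = 51 mm


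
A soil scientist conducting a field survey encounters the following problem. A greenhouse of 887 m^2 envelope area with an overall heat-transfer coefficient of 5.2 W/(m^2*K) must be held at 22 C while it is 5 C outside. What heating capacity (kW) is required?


dT = 22 - (5) = 17 K
Q = U * A * dT
  = 5.2 * 887 * 17
  = 78410.80 W = 78.41 kW


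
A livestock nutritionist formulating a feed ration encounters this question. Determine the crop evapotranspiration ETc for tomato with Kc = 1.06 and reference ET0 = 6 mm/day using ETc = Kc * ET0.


ETc = Kc * ET0
    = 1.06 * 6
    = 6.36 mm/day


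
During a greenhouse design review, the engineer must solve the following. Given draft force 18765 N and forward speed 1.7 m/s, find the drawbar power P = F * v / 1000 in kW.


P = F * v / 1000
  = 18765 * 1.7 / 1000
  = 31900.50 / 1000
  = 31.90 kW


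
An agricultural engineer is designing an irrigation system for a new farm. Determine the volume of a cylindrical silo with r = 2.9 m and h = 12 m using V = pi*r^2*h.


V = pi * r^2 * h
  = pi * 2.9^2 * 12
  = pi * 8.41 * 12
  = 317.05 m^3


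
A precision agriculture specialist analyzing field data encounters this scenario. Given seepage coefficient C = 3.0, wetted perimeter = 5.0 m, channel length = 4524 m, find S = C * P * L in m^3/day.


S = C * P * L
  = 3.0 * 5.0 * 4524
  = 67860 m^3/day


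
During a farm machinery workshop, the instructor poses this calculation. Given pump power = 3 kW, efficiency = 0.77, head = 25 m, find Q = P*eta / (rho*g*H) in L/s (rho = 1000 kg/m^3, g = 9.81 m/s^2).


Q = (P * 1000 * eta) / (rho * g * H)
  = (3 * 1000 * 0.77) / (1000 * 9.81 * 25)
  = 2310 / 245250
  = 0.00942 m^3/s = 9.42 L/s


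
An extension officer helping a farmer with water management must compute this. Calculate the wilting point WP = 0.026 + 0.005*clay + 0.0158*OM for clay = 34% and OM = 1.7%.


WP = 0.026 + 0.005*34 + 0.0158*1.7
   = 0.026 + 0.1700 + 0.0269
   = 0.2229


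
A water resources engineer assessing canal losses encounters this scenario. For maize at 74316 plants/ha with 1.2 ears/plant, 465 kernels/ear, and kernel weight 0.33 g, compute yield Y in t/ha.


Y = density * ears * kernels * kw
  = 74316 * 1.2 * 465 * 0.33 g/ha
  = 13684548.24 g/ha
  = 13684.55 kg/ha = 13.68 t/ha


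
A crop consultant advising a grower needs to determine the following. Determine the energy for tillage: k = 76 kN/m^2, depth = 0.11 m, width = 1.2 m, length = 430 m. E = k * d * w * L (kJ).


E = k * d * w * L
  = 76 * 0.11 * 1.2 * 430
  = 4313.76 kJ


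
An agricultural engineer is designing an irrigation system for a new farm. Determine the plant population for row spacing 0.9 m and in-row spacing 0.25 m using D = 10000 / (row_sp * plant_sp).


D = 10000 / (row_sp * plant_sp)
  = 10000 / (0.9 * 0.25)
  = 10000 / 0.2250
  = 44444.44 plants/ha


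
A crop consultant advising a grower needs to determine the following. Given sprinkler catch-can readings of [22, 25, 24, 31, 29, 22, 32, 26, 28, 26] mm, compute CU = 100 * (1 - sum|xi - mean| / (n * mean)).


xbar = 265 / 10 = 26.500
sum|xi - xbar| = 28
CU = 100 * (1 - 28 / (10 * 26.500))
   = 100 * (1 - 0.1057)
   = 89.43%


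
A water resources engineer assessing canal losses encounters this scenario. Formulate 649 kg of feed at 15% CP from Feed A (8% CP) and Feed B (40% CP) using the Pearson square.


parts_A = CP_b - target = 40 - 15 = 25
parts_B = target - CP_a = 15 - 8 = 7
total_parts = 25 + 7 = 32
Feed A = 649 * 25 / 32 = 507.03 kg
Feed B = 649 * 7 / 32 = 141.97 kg

507.03 kg


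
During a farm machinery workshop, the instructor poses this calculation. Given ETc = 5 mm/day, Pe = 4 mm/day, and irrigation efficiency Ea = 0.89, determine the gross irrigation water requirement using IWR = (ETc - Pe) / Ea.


IWR = (ETc - Pe) / Ea
    = (5 - 4) / 0.89
    = 1 / 0.89
    = 1.12 mm/day


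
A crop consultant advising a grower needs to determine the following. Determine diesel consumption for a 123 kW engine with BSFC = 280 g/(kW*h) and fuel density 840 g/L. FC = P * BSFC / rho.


FC = P * BSFC / rho_fuel
   = 123 * 280 / 840
   = 34440 / 840
   = 41 L/h


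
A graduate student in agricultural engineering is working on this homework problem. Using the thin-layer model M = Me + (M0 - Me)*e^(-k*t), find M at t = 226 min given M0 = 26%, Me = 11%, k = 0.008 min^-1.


M = Me + (M0 - Me) * e^(-k*t)
  = 11 + (26 - 11) * e^(-0.008*226)
  = 11 + 15 * e^(-1.808)
  = 11 + 15 * 0.16398
  = 11 + 2.4597
  = 13.46%


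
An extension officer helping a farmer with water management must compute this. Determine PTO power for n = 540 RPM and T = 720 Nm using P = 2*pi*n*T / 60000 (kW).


P = 2*pi*n*T / 60000
  = 2*pi * 540 * 720 / 60000
  = 2442902.45 / 60000
  = 40.72 kW


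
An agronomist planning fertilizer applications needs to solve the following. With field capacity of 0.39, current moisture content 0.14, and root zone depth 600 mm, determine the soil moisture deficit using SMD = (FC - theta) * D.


SMD = (FC - theta) * D
    = (0.39 - 0.14) * 600
    = 0.250 * 600
    = 150 mm


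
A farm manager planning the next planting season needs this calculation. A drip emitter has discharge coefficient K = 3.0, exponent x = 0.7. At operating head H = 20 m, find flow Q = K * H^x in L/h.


Q = K * H^x
  = 3.0 * 20^0.7
  = 3.0 * 8.1418
  = 24.43 L/h


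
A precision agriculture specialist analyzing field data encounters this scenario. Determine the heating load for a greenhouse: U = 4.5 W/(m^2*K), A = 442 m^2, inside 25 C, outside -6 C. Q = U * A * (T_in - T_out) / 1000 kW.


dT = 25 - (-6) = 31 K
Q = U * A * dT
  = 4.5 * 442 * 31
  = 61659 W = 61.66 kW


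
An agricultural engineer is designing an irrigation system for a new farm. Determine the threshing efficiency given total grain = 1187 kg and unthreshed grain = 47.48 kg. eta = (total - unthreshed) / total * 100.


eta = (total - unthreshed) / total * 100
    = (1187 - 47.48) / 1187 * 100
    = 1139.52 / 1187 * 100
    = 96%


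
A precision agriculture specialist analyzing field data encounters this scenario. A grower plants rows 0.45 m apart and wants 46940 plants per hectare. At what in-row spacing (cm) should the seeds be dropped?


spacing = 10000 / (row_sp * density)
        = 10000 / (0.45 * 46940)
        = 10000 / 21123
        = 0.47342 m = 47.34 cm


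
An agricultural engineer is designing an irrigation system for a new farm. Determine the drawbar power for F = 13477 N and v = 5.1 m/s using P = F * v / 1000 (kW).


P = F * v / 1000
  = 13477 * 5.1 / 1000
  = 68732.70 / 1000
  = 68.73 kW


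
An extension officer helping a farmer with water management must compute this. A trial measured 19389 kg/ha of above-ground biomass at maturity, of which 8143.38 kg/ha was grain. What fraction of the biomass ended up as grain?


HI = grain_yield / biomass
   = 8143.38 / 19389
   = 0.42


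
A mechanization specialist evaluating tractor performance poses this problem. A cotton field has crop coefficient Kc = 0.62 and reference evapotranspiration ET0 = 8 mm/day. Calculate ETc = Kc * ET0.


ETc = Kc * ET0
    = 0.62 * 8
    = 4.96 mm/day


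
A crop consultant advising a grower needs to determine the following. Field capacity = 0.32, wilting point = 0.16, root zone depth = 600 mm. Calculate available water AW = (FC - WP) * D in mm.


AW = (FC - WP) * D
   = (0.32 - 0.16) * 600
   = 0.16 * 600
   = 96 mm


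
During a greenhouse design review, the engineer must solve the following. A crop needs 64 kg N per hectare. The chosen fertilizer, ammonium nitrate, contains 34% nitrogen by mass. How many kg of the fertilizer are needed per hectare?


Rate = N_required / (N_content / 100)
     = 64 / (34 / 100)
     = 64 / 0.34
     = 188.24 kg/ha


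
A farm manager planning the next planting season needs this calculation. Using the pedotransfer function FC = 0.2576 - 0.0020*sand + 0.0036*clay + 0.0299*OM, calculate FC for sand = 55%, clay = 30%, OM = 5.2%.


FC = 0.2576 - 0.0020*55 + 0.0036*30 + 0.0299*5.2
   = 0.2576 - 0.1100 + 0.1080 + 0.1555
   = 0.4111


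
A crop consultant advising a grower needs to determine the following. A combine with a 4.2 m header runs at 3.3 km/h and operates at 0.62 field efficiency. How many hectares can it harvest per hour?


C = w * v * eta_f / 10
  = 4.2 * 3.3 * 0.62 / 10
  = 8.59 / 10
  = 0.86 ha/h


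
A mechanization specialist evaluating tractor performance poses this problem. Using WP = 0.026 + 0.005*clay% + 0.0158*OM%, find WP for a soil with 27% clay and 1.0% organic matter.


WP = 0.026 + 0.005*27 + 0.0158*1.0
   = 0.026 + 0.1350 + 0.0158
   = 0.1768


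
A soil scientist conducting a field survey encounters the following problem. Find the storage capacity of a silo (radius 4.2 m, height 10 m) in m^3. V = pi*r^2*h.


V = pi * r^2 * h
  = pi * 4.2^2 * 10
  = pi * 17.64 * 10
  = 554.18 m^3


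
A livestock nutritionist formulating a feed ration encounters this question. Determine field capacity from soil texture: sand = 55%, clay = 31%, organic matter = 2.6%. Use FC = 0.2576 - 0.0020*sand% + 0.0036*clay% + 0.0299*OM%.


FC = 0.2576 - 0.0020*55 + 0.0036*31 + 0.0299*2.6
   = 0.2576 - 0.1100 + 0.1116 + 0.0777
   = 0.3369


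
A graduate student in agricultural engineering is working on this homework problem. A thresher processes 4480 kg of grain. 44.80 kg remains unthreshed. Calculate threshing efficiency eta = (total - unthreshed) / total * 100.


eta = (total - unthreshed) / total * 100
    = (4480 - 44.80) / 4480 * 100
    = 4435.20 / 4480 * 100
    = 99%


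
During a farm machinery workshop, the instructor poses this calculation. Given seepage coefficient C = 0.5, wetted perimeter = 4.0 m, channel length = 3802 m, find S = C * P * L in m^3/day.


S = C * P * L
  = 0.5 * 4.0 * 3802
  = 7604 m^3/day


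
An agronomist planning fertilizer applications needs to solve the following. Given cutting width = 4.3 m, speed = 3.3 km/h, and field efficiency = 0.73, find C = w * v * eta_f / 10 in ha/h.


C = w * v * eta_f / 10
  = 4.3 * 3.3 * 0.73 / 10
  = 10.36 / 10
  = 1.04 ha/h


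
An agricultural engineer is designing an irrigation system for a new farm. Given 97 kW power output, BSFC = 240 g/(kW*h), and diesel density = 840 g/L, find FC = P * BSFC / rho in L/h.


FC = P * BSFC / rho_fuel
   = 97 * 240 / 840
   = 23280 / 840
   = 27.71 L/h


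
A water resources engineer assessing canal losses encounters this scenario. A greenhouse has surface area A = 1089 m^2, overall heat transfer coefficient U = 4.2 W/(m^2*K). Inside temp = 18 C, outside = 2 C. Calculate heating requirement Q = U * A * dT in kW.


dT = 18 - (2) = 16 K
Q = U * A * dT
  = 4.2 * 1089 * 16
  = 73180.80 W = 73.18 kW


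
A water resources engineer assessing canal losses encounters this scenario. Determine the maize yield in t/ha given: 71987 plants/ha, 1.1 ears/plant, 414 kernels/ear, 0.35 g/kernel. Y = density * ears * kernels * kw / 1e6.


Y = density * ears * kernels * kw
  = 71987 * 1.1 * 414 * 0.35 g/ha
  = 11474007.93 g/ha
  = 11474.01 kg/ha = 11.47 t/ha


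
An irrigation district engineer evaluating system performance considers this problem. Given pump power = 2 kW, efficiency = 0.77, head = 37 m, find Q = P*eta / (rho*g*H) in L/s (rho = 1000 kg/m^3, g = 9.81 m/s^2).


Q = (P * 1000 * eta) / (rho * g * H)
  = (2 * 1000 * 0.77) / (1000 * 9.81 * 37)
  = 1540 / 362970
  = 0.00424 m^3/s = 4.24 L/s


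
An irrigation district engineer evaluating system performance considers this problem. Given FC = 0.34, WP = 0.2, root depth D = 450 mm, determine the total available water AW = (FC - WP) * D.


AW = (FC - WP) * D
   = (0.34 - 0.2) * 450
   = 0.14 * 450
   = 63 mm


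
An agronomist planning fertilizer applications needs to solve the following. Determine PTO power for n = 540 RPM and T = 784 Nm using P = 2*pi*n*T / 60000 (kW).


P = 2*pi*n*T / 60000
  = 2*pi * 540 * 784 / 60000
  = 2660049.33 / 60000
  = 44.33 kW


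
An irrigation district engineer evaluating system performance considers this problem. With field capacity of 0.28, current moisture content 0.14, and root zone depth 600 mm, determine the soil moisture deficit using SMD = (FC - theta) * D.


SMD = (FC - theta) * D
    = (0.28 - 0.14) * 600
    = 0.140 * 600
    = 84 mm


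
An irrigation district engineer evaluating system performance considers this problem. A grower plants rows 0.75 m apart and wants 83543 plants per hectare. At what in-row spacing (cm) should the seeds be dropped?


spacing = 10000 / (row_sp * density)
        = 10000 / (0.75 * 83543)
        = 10000 / 62657.25
        = 0.15960 m = 15.96 cm


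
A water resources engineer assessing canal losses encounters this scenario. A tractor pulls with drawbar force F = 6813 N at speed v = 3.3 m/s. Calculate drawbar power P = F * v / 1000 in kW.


P = F * v / 1000
  = 6813 * 3.3 / 1000
  = 22482.90 / 1000
  = 22.48 kW


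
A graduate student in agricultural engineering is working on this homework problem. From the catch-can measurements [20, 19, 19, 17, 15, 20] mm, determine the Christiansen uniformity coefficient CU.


xbar = 110 / 6 = 18.333
sum|xi - xbar| = 9.333
CU = 100 * (1 - 9.333 / (6 * 18.333))
   = 100 * (1 - 0.0848)
   = 91.52%


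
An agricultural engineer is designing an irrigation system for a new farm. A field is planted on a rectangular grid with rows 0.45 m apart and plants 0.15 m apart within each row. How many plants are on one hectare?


D = 10000 / (row_sp * plant_sp)
  = 10000 / (0.45 * 0.15)
  = 10000 / 0.0675
  = 148148.15 plants/ha


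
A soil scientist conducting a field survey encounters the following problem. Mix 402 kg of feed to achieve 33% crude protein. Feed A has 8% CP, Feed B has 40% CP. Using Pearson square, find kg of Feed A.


parts_A = CP_b - target = 40 - 33 = 7
parts_B = target - CP_a = 33 - 8 = 25
total_parts = 7 + 25 = 32
Feed A = 402 * 7 / 32 = 87.94 kg
Feed B = 402 * 25 / 32 = 314.06 kg

87.94 kg


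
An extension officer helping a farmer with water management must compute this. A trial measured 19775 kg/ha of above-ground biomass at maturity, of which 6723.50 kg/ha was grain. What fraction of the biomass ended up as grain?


HI = grain_yield / biomass
   = 6723.50 / 19775
   = 0.34


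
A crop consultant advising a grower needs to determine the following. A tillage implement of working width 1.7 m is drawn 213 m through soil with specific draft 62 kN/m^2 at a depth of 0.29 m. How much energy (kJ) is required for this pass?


E = k * d * w * L
  = 62 * 0.29 * 1.7 * 213
  = 6510.56 kJ


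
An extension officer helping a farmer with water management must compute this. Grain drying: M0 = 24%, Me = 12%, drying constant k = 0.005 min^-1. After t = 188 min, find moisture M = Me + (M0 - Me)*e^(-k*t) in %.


M = Me + (M0 - Me) * e^(-k*t)
  = 12 + (24 - 12) * e^(-0.005*188)
  = 12 + 12 * e^(-0.940)
  = 12 + 12 * 0.39063
  = 12 + 4.6875
  = 16.69%


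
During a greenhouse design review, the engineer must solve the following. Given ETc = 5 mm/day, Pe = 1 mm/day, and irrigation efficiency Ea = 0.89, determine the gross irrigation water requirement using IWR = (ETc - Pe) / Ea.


IWR = (ETc - Pe) / Ea
    = (5 - 1) / 0.89
    = 4 / 0.89
    = 4.49 mm/day


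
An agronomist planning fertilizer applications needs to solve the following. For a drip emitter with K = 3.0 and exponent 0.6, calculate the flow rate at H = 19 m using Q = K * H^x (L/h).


Q = K * H^x
  = 3.0 * 19^0.6
  = 3.0 * 5.8513
  = 17.55 L/h


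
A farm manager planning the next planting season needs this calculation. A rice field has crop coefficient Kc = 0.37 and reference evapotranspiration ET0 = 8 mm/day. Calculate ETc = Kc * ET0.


ETc = Kc * ET0
    = 0.37 * 8
    = 2.96 mm/day


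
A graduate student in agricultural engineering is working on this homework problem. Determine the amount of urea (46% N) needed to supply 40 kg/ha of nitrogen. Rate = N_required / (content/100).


Rate = N_required / (N_content / 100)
     = 40 / (46 / 100)
     = 40 / 0.46
     = 86.96 kg/ha


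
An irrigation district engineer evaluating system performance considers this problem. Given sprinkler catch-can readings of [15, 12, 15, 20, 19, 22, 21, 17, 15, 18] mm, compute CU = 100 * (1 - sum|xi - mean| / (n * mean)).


xbar = 174 / 10 = 17.400
sum|xi - xbar| = 26
CU = 100 * (1 - 26 / (10 * 17.400))
   = 100 * (1 - 0.1494)
   = 85.06%


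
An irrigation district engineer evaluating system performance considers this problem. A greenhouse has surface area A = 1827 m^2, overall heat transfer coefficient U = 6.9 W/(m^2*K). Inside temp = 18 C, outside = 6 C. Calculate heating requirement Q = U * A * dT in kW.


dT = 18 - (6) = 12 K
Q = U * A * dT
  = 6.9 * 1827 * 12
  = 151275.60 W = 151.28 kW


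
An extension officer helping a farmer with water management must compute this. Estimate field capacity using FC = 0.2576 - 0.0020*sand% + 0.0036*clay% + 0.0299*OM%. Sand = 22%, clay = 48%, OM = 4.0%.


FC = 0.2576 - 0.0020*22 + 0.0036*48 + 0.0299*4.0
   = 0.2576 - 0.0440 + 0.1728 + 0.1196
   = 0.5060


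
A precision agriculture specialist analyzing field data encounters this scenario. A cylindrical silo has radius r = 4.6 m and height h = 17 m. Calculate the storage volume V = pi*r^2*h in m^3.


V = pi * r^2 * h
  = pi * 4.6^2 * 17
  = pi * 21.16 * 17
  = 1130.09 m^3


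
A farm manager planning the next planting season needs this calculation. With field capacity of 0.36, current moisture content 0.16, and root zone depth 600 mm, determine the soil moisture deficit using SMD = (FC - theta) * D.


SMD = (FC - theta) * D
    = (0.36 - 0.16) * 600
    = 0.200 * 600
    = 120 mm


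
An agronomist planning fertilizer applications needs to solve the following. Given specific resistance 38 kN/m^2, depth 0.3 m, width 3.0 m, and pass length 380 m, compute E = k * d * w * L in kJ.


E = k * d * w * L
  = 38 * 0.3 * 3.0 * 380
  = 12996 kJ


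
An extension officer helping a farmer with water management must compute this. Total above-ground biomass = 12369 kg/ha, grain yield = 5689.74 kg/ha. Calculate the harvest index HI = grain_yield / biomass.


HI = grain_yield / biomass
   = 5689.74 / 12369
   = 0.46


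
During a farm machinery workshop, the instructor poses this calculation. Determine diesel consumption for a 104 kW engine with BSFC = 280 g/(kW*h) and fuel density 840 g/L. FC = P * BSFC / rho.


FC = P * BSFC / rho_fuel
   = 104 * 280 / 840
   = 29120 / 840
   = 34.67 L/h


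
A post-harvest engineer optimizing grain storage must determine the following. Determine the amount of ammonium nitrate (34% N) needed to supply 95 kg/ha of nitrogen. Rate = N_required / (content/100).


Rate = N_required / (N_content / 100)
     = 95 / (34 / 100)
     = 95 / 0.34
     = 279.41 kg/ha


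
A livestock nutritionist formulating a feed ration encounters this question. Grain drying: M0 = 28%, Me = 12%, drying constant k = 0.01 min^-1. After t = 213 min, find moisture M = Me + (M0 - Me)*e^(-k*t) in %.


M = Me + (M0 - Me) * e^(-k*t)
  = 12 + (28 - 12) * e^(-0.01*213)
  = 12 + 16 * e^(-2.130)
  = 12 + 16 * 0.11884
  = 12 + 1.9014
  = 13.90%


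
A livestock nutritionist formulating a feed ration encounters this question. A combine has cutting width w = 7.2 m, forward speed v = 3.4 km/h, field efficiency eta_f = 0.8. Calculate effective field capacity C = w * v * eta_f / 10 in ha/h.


C = w * v * eta_f / 10
  = 7.2 * 3.4 * 0.8 / 10
  = 19.58 / 10
  = 1.96 ha/h


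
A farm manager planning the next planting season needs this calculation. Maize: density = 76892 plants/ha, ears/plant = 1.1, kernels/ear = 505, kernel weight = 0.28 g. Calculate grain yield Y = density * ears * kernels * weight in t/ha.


Y = density * ears * kernels * kw
  = 76892 * 1.1 * 505 * 0.28 g/ha
  = 11959781.68 g/ha
  = 11959.78 kg/ha = 11.96 t/ha


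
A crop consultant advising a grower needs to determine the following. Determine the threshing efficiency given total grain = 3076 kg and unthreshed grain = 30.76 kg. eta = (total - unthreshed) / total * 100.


eta = (total - unthreshed) / total * 100
    = (3076 - 30.76) / 3076 * 100
    = 3045.24 / 3076 * 100
    = 99%


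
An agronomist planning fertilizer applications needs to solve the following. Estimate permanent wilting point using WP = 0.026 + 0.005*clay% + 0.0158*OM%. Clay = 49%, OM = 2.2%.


WP = 0.026 + 0.005*49 + 0.0158*2.2
   = 0.026 + 0.2450 + 0.0348
   = 0.3058


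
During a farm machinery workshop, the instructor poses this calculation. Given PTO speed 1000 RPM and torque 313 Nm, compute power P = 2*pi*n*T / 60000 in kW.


P = 2*pi*n*T / 60000
  = 2*pi * 1000 * 313 / 60000
  = 1966637.00 / 60000
  = 32.78 kW


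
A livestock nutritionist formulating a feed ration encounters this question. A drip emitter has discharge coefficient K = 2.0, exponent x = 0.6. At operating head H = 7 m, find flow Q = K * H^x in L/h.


Q = K * H^x
  = 2.0 * 7^0.6
  = 2.0 * 3.2141
  = 6.43 L/h


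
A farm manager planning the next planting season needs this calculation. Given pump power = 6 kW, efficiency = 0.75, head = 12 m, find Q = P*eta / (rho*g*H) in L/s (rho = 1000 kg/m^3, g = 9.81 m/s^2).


Q = (P * 1000 * eta) / (rho * g * H)
  = (6 * 1000 * 0.75) / (1000 * 9.81 * 12)
  = 4500 / 117720
  = 0.03823 m^3/s = 38.23 L/s


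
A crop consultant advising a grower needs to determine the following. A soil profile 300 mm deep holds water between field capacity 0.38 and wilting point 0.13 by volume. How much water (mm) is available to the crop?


AW = (FC - WP) * D
   = (0.38 - 0.13) * 300
   = 0.25 * 300
   = 75 mm


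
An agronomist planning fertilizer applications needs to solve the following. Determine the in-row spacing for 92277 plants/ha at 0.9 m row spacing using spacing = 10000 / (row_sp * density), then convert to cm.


spacing = 10000 / (row_sp * density)
        = 10000 / (0.9 * 92277)
        = 10000 / 83049.30
        = 0.12041 m = 12.04 cm


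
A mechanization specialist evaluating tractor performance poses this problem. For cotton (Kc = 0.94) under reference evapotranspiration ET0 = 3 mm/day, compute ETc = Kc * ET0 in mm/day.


ETc = Kc * ET0
    = 0.94 * 3
    = 2.82 mm/day


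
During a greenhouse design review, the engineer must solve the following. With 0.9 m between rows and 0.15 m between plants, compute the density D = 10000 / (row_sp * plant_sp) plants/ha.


D = 10000 / (row_sp * plant_sp)
  = 10000 / (0.9 * 0.15)
  = 10000 / 0.1350
  = 74074.07 plants/ha


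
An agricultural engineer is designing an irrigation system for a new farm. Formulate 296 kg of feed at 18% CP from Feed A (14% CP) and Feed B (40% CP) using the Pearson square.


parts_A = CP_b - target = 40 - 18 = 22
parts_B = target - CP_a = 18 - 14 = 4
total_parts = 22 + 4 = 26
Feed A = 296 * 22 / 26 = 250.46 kg
Feed B = 296 * 4 / 26 = 45.54 kg

250.46 kg


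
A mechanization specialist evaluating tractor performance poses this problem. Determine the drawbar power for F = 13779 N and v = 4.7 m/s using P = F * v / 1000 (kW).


P = F * v / 1000
  = 13779 * 4.7 / 1000
  = 64761.30 / 1000
  = 64.76 kW


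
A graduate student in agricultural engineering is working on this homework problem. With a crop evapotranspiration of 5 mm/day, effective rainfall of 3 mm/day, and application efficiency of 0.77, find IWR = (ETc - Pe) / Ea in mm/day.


IWR = (ETc - Pe) / Ea
    = (5 - 3) / 0.77
    = 2 / 0.77
    = 2.60 mm/day


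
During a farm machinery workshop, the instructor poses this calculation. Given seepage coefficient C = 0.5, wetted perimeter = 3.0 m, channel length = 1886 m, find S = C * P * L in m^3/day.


S = C * P * L
  = 0.5 * 3.0 * 1886
  = 2829 m^3/day


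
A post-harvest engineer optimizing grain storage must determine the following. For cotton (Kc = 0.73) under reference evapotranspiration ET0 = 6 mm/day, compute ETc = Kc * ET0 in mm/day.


ETc = Kc * ET0
    = 0.73 * 6
    = 4.38 mm/day


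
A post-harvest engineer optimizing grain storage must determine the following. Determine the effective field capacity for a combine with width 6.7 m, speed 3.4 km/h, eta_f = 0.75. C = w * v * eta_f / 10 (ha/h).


C = w * v * eta_f / 10
  = 6.7 * 3.4 * 0.75 / 10
  = 17.09 / 10
  = 1.71 ha/h


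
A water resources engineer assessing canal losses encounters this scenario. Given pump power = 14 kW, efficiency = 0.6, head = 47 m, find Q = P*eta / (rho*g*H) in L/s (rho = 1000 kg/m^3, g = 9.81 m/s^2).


Q = (P * 1000 * eta) / (rho * g * H)
  = (14 * 1000 * 0.6) / (1000 * 9.81 * 47)
  = 8400 / 461070
  = 0.01822 m^3/s = 18.22 L/s


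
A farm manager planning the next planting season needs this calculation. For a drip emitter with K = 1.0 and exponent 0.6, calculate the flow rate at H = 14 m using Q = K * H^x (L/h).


Q = K * H^x
  = 1.0 * 14^0.6
  = 1.0 * 4.8717
  = 4.87 L/h


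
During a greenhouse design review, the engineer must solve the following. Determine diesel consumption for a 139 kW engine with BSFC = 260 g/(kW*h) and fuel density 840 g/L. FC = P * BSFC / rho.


FC = P * BSFC / rho_fuel
   = 139 * 260 / 840
   = 36140 / 840
   = 43.02 L/h


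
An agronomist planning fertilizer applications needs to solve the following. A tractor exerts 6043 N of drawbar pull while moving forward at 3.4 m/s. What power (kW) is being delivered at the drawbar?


P = F * v / 1000
  = 6043 * 3.4 / 1000
  = 20546.20 / 1000
  = 20.55 kW


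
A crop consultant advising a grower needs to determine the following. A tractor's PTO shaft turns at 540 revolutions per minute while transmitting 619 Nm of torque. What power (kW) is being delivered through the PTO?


P = 2*pi*n*T / 60000
  = 2*pi * 540 * 619 / 60000
  = 2100217.52 / 60000
  = 35.00 kW


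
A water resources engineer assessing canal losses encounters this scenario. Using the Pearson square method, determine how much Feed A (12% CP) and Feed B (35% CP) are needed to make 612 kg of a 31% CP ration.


parts_A = CP_b - target = 35 - 31 = 4
parts_B = target - CP_a = 31 - 12 = 19
total_parts = 4 + 19 = 23
Feed A = 612 * 4 / 23 = 106.43 kg
Feed B = 612 * 19 / 23 = 505.57 kg

106.43 kg


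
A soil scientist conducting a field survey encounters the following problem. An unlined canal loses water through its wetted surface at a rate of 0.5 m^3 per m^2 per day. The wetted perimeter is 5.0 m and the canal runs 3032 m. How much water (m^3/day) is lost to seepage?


S = C * P * L
  = 0.5 * 5.0 * 3032
  = 7580 m^3/day


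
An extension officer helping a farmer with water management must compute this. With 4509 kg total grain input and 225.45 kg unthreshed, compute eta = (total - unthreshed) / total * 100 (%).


eta = (total - unthreshed) / total * 100
    = (4509 - 225.45) / 4509 * 100
    = 4283.55 / 4509 * 100
    = 95%


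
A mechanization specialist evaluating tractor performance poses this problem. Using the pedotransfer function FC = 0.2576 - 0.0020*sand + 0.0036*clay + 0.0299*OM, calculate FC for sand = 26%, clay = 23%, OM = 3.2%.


FC = 0.2576 - 0.0020*26 + 0.0036*23 + 0.0299*3.2
   = 0.2576 - 0.0520 + 0.0828 + 0.0957
   = 0.3841


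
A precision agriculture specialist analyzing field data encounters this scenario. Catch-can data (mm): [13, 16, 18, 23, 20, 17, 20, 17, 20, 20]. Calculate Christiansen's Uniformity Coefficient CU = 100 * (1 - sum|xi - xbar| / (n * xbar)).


xbar = 184 / 10 = 18.400
sum|xi - xbar| = 22
CU = 100 * (1 - 22 / (10 * 18.400))
   = 100 * (1 - 0.1196)
   = 88.04%


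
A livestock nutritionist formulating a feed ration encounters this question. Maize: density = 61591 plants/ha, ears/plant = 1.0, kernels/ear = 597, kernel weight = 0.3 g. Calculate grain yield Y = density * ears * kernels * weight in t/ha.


Y = density * ears * kernels * kw
  = 61591 * 1.0 * 597 * 0.3 g/ha
  = 11030948.10 g/ha
  = 11030.95 kg/ha = 11.03 t/ha


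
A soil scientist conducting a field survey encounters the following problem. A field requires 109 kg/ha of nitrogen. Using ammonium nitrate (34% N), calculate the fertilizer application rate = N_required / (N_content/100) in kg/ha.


Rate = N_required / (N_content / 100)
     = 109 / (34 / 100)
     = 109 / 0.34
     = 320.59 kg/ha


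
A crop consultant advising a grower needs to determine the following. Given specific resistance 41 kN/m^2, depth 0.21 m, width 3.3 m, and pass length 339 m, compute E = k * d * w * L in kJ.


E = k * d * w * L
  = 41 * 0.21 * 3.3 * 339
  = 9632.01 kJ


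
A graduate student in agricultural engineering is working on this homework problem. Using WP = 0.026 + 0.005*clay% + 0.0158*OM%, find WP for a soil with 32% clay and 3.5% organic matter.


WP = 0.026 + 0.005*32 + 0.0158*3.5
   = 0.026 + 0.1600 + 0.0553
   = 0.2413


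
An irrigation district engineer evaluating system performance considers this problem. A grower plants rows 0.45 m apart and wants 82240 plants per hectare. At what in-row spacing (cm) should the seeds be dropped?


spacing = 10000 / (row_sp * density)
        = 10000 / (0.45 * 82240)
        = 10000 / 37008
        = 0.27021 m = 27.02 cm


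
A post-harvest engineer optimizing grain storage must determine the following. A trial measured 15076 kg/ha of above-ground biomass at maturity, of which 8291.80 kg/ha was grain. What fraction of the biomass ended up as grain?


HI = grain_yield / biomass
   = 8291.80 / 15076
   = 0.55


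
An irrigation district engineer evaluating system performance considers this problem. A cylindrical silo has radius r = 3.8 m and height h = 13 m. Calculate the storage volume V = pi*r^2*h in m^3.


V = pi * r^2 * h
  = pi * 3.8^2 * 13
  = pi * 14.44 * 13
  = 589.74 m^3


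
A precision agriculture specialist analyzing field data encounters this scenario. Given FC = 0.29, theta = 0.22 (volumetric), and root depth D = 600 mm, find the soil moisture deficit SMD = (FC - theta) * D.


SMD = (FC - theta) * D
    = (0.29 - 0.22) * 600
    = 0.070 * 600
    = 42 mm


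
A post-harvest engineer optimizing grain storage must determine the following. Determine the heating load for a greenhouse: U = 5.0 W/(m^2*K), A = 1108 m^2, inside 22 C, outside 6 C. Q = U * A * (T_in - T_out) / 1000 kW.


dT = 22 - (6) = 16 K
Q = U * A * dT
  = 5.0 * 1108 * 16
  = 88640 W = 88.64 kW


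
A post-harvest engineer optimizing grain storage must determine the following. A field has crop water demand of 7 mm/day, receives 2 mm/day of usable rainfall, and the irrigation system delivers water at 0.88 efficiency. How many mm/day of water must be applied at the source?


IWR = (ETc - Pe) / Ea
    = (7 - 2) / 0.88
    = 5 / 0.88
    = 5.68 mm/day
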